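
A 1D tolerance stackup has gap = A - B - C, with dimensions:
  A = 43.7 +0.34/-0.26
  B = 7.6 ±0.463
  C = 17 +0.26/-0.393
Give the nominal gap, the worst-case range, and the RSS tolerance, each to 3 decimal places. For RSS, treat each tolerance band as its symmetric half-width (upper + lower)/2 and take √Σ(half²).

nominal=19.100 wc=[18.117,20.296] rss=0.641

Stack each dimension's contribution:
  +A: nom +43.700 → Σnom=43.700; wc +0.340/-0.260 → slack +0.340/-0.260; half-tol=0.300, Σhalf²=0.090000
  -B: nom -7.600 → Σnom=36.100; wc +0.463/-0.463 → slack +0.803/-0.723; half-tol=0.463, Σhalf²=0.304369
  -C: nom -17.000 → Σnom=19.100; wc +0.393/-0.260 → slack +1.196/-0.983; half-tol=0.327, Σhalf²=0.410971
Nominal = 19.100. Worst-case = [19.100 - 0.983, 19.100 + 1.196] = [18.117, 20.296]. RSS = √0.410971 = 0.641.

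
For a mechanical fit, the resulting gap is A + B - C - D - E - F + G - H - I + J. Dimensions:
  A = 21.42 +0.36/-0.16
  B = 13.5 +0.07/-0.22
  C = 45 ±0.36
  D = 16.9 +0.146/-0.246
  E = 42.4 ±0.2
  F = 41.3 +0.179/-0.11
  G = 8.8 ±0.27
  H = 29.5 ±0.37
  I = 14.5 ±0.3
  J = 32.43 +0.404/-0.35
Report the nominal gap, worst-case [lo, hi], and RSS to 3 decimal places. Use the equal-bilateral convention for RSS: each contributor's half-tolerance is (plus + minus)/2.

nominal=-113.450 wc=[-116.005,-110.760] rss=0.871

Stack each dimension's contribution:
  +A: nom +21.420 → Σnom=21.420; wc +0.360/-0.160 → slack +0.360/-0.160; half-tol=0.260, Σhalf²=0.067600
  +B: nom +13.500 → Σnom=34.920; wc +0.070/-0.220 → slack +0.430/-0.380; half-tol=0.145, Σhalf²=0.088625
  -C: nom -45.000 → Σnom=-10.080; wc +0.360/-0.360 → slack +0.790/-0.740; half-tol=0.360, Σhalf²=0.218225
  -D: nom -16.900 → Σnom=-26.980; wc +0.246/-0.146 → slack +1.036/-0.886; half-tol=0.196, Σhalf²=0.256641
  -E: nom -42.400 → Σnom=-69.380; wc +0.200/-0.200 → slack +1.236/-1.086; half-tol=0.200, Σhalf²=0.296641
  -F: nom -41.300 → Σnom=-110.680; wc +0.110/-0.179 → slack +1.346/-1.265; half-tol=0.144, Σhalf²=0.317521
  +G: nom +8.800 → Σnom=-101.880; wc +0.270/-0.270 → slack +1.616/-1.535; half-tol=0.270, Σhalf²=0.390421
  -H: nom -29.500 → Σnom=-131.380; wc +0.370/-0.370 → slack +1.986/-1.905; half-tol=0.370, Σhalf²=0.527321
  -I: nom -14.500 → Σnom=-145.880; wc +0.300/-0.300 → slack +2.286/-2.205; half-tol=0.300, Σhalf²=0.617321
  +J: nom +32.430 → Σnom=-113.450; wc +0.404/-0.350 → slack +2.690/-2.555; half-tol=0.377, Σhalf²=0.759450
Nominal = -113.450. Worst-case = [-113.450 - 2.555, -113.450 + 2.690] = [-116.005, -110.760]. RSS = √0.759450 = 0.871.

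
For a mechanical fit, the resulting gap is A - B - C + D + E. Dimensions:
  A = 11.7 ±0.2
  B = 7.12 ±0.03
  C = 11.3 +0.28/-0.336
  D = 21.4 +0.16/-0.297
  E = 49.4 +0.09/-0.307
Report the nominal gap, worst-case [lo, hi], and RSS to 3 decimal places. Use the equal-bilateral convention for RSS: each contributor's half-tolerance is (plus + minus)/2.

nominal=64.080 wc=[62.966,64.896] rss=0.477

Stack each dimension's contribution:
  +A: nom +11.700 → Σnom=11.700; wc +0.200/-0.200 → slack +0.200/-0.200; half-tol=0.200, Σhalf²=0.040000
  -B: nom -7.120 → Σnom=4.580; wc +0.030/-0.030 → slack +0.230/-0.230; half-tol=0.030, Σhalf²=0.040900
  -C: nom -11.300 → Σnom=-6.720; wc +0.336/-0.280 → slack +0.566/-0.510; half-tol=0.308, Σhalf²=0.135764
  +D: nom +21.400 → Σnom=14.680; wc +0.160/-0.297 → slack +0.726/-0.807; half-tol=0.228, Σhalf²=0.187976
  +E: nom +49.400 → Σnom=64.080; wc +0.090/-0.307 → slack +0.816/-1.114; half-tol=0.199, Σhalf²=0.227379
Nominal = 64.080. Worst-case = [64.080 - 1.114, 64.080 + 0.816] = [62.966, 64.896]. RSS = √0.227379 = 0.477.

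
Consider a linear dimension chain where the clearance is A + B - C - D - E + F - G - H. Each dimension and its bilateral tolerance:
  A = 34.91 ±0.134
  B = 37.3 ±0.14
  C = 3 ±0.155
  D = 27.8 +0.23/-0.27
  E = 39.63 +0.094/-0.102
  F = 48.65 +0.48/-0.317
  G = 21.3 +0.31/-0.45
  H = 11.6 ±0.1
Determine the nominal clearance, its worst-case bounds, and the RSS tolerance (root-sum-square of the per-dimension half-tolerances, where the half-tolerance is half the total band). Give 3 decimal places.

nominal=17.530 wc=[16.050,19.361] rss=0.668

Stack each dimension's contribution:
  +A: nom +34.910 → Σnom=34.910; wc +0.134/-0.134 → slack +0.134/-0.134; half-tol=0.134, Σhalf²=0.017956
  +B: nom +37.300 → Σnom=72.210; wc +0.140/-0.140 → slack +0.274/-0.274; half-tol=0.140, Σhalf²=0.037556
  -C: nom -3.000 → Σnom=69.210; wc +0.155/-0.155 → slack +0.429/-0.429; half-tol=0.155, Σhalf²=0.061581
  -D: nom -27.800 → Σnom=41.410; wc +0.270/-0.230 → slack +0.699/-0.659; half-tol=0.250, Σhalf²=0.124081
  -E: nom -39.630 → Σnom=1.780; wc +0.102/-0.094 → slack +0.801/-0.753; half-tol=0.098, Σhalf²=0.133685
  +F: nom +48.650 → Σnom=50.430; wc +0.480/-0.317 → slack +1.281/-1.070; half-tol=0.398, Σhalf²=0.292487
  -G: nom -21.300 → Σnom=29.130; wc +0.450/-0.310 → slack +1.731/-1.380; half-tol=0.380, Σhalf²=0.436887
  -H: nom -11.600 → Σnom=17.530; wc +0.100/-0.100 → slack +1.831/-1.480; half-tol=0.100, Σhalf²=0.446887
Nominal = 17.530. Worst-case = [17.530 - 1.480, 17.530 + 1.831] = [16.050, 19.361]. RSS = √0.446887 = 0.668.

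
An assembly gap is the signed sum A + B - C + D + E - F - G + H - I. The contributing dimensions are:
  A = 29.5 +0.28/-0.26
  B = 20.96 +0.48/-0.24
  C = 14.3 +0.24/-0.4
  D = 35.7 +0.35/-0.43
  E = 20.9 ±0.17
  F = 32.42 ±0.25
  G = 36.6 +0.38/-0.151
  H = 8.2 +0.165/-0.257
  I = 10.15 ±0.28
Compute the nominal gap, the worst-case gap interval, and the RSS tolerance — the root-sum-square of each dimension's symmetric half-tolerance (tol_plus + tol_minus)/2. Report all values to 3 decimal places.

nominal=21.790 wc=[19.283,24.316] rss=0.861

Stack each dimension's contribution:
  +A: nom +29.500 → Σnom=29.500; wc +0.280/-0.260 → slack +0.280/-0.260; half-tol=0.270, Σhalf²=0.072900
  +B: nom +20.960 → Σnom=50.460; wc +0.480/-0.240 → slack +0.760/-0.500; half-tol=0.360, Σhalf²=0.202500
  -C: nom -14.300 → Σnom=36.160; wc +0.400/-0.240 → slack +1.160/-0.740; half-tol=0.320, Σhalf²=0.304900
  +D: nom +35.700 → Σnom=71.860; wc +0.350/-0.430 → slack +1.510/-1.170; half-tol=0.390, Σhalf²=0.457000
  +E: nom +20.900 → Σnom=92.760; wc +0.170/-0.170 → slack +1.680/-1.340; half-tol=0.170, Σhalf²=0.485900
  -F: nom -32.420 → Σnom=60.340; wc +0.250/-0.250 → slack +1.930/-1.590; half-tol=0.250, Σhalf²=0.548400
  -G: nom -36.600 → Σnom=23.740; wc +0.151/-0.380 → slack +2.081/-1.970; half-tol=0.266, Σhalf²=0.618890
  +H: nom +8.200 → Σnom=31.940; wc +0.165/-0.257 → slack +2.246/-2.227; half-tol=0.211, Σhalf²=0.663411
  -I: nom -10.150 → Σnom=21.790; wc +0.280/-0.280 → slack +2.526/-2.507; half-tol=0.280, Σhalf²=0.741811
Nominal = 21.790. Worst-case = [21.790 - 2.507, 21.790 + 2.526] = [19.283, 24.316]. RSS = √0.741811 = 0.861.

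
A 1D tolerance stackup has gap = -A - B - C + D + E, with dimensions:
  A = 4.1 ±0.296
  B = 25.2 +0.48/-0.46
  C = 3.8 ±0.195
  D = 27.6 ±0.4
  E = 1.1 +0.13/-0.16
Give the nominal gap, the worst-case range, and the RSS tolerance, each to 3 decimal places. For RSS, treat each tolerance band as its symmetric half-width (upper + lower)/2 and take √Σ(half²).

Stack each dimension's contribution:
  -A: nom -4.100 → Σnom=-4.100; wc +0.296/-0.296 → slack +0.296/-0.296; half-tol=0.296, Σhalf²=0.087616
  -B: nom -25.200 → Σnom=-29.300; wc +0.460/-0.480 → slack +0.756/-0.776; half-tol=0.470, Σhalf²=0.308516
  -C: nom -3.800 → Σnom=-33.100; wc +0.195/-0.195 → slack +0.951/-0.971; half-tol=0.195, Σhalf²=0.346541
  +D: nom +27.600 → Σnom=-5.500; wc +0.400/-0.400 → slack +1.351/-1.371; half-tol=0.400, Σhalf²=0.506541
  +E: nom +1.100 → Σnom=-4.400; wc +0.130/-0.160 → slack +1.481/-1.531; half-tol=0.145, Σhalf²=0.527566
Nominal = -4.400. Worst-case = [-4.400 - 1.531, -4.400 + 1.481] = [-5.931, -2.919]. RSS = √0.527566 = 0.726.

nominal=-4.400 wc=[-5.931,-2.919] rss=0.726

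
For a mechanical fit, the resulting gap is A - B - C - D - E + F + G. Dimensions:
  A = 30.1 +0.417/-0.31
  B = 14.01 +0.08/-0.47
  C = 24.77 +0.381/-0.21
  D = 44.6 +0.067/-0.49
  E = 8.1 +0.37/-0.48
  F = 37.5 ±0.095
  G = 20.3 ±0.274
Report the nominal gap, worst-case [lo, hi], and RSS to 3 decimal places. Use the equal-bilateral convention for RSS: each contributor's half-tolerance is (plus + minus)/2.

Stack each dimension's contribution:
  +A: nom +30.100 → Σnom=30.100; wc +0.417/-0.310 → slack +0.417/-0.310; half-tol=0.363, Σhalf²=0.132132
  -B: nom -14.010 → Σnom=16.090; wc +0.470/-0.080 → slack +0.887/-0.390; half-tol=0.275, Σhalf²=0.207757
  -C: nom -24.770 → Σnom=-8.680; wc +0.210/-0.381 → slack +1.097/-0.771; half-tol=0.295, Σhalf²=0.295077
  -D: nom -44.600 → Σnom=-53.280; wc +0.490/-0.067 → slack +1.587/-0.838; half-tol=0.278, Σhalf²=0.372640
  -E: nom -8.100 → Σnom=-61.380; wc +0.480/-0.370 → slack +2.067/-1.208; half-tol=0.425, Σhalf²=0.553265
  +F: nom +37.500 → Σnom=-23.880; wc +0.095/-0.095 → slack +2.162/-1.303; half-tol=0.095, Σhalf²=0.562290
  +G: nom +20.300 → Σnom=-3.580; wc +0.274/-0.274 → slack +2.436/-1.577; half-tol=0.274, Σhalf²=0.637366
Nominal = -3.580. Worst-case = [-3.580 - 1.577, -3.580 + 2.436] = [-5.157, -1.144]. RSS = √0.637366 = 0.798.

nominal=-3.580 wc=[-5.157,-1.144] rss=0.798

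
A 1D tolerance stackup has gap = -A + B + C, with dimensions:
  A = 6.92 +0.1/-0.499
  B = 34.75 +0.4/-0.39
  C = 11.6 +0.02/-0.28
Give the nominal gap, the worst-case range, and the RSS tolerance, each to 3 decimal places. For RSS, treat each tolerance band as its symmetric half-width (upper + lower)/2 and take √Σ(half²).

Stack each dimension's contribution:
  -A: nom -6.920 → Σnom=-6.920; wc +0.499/-0.100 → slack +0.499/-0.100; half-tol=0.299, Σhalf²=0.089700
  +B: nom +34.750 → Σnom=27.830; wc +0.400/-0.390 → slack +0.899/-0.490; half-tol=0.395, Σhalf²=0.245725
  +C: nom +11.600 → Σnom=39.430; wc +0.020/-0.280 → slack +0.919/-0.770; half-tol=0.150, Σhalf²=0.268225
Nominal = 39.430. Worst-case = [39.430 - 0.770, 39.430 + 0.919] = [38.660, 40.349]. RSS = √0.268225 = 0.518.

nominal=39.430 wc=[38.660,40.349] rss=0.518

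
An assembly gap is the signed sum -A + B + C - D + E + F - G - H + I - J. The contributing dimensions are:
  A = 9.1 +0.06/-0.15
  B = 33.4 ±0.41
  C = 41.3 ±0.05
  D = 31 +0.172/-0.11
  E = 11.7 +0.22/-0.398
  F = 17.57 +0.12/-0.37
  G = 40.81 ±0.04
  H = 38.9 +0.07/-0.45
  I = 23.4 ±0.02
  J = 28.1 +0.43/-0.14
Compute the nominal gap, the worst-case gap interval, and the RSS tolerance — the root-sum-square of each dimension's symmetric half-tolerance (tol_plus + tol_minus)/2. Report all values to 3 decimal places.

nominal=-20.540 wc=[-22.560,-18.830] rss=0.713

Stack each dimension's contribution:
  -A: nom -9.100 → Σnom=-9.100; wc +0.150/-0.060 → slack +0.150/-0.060; half-tol=0.105, Σhalf²=0.011025
  +B: nom +33.400 → Σnom=24.300; wc +0.410/-0.410 → slack +0.560/-0.470; half-tol=0.410, Σhalf²=0.179125
  +C: nom +41.300 → Σnom=65.600; wc +0.050/-0.050 → slack +0.610/-0.520; half-tol=0.050, Σhalf²=0.181625
  -D: nom -31.000 → Σnom=34.600; wc +0.110/-0.172 → slack +0.720/-0.692; half-tol=0.141, Σhalf²=0.201506
  +E: nom +11.700 → Σnom=46.300; wc +0.220/-0.398 → slack +0.940/-1.090; half-tol=0.309, Σhalf²=0.296987
  +F: nom +17.570 → Σnom=63.870; wc +0.120/-0.370 → slack +1.060/-1.460; half-tol=0.245, Σhalf²=0.357012
  -G: nom -40.810 → Σnom=23.060; wc +0.040/-0.040 → slack +1.100/-1.500; half-tol=0.040, Σhalf²=0.358612
  -H: nom -38.900 → Σnom=-15.840; wc +0.450/-0.070 → slack +1.550/-1.570; half-tol=0.260, Σhalf²=0.426212
  +I: nom +23.400 → Σnom=7.560; wc +0.020/-0.020 → slack +1.570/-1.590; half-tol=0.020, Σhalf²=0.426612
  -J: nom -28.100 → Σnom=-20.540; wc +0.140/-0.430 → slack +1.710/-2.020; half-tol=0.285, Σhalf²=0.507837
Nominal = -20.540. Worst-case = [-20.540 - 2.020, -20.540 + 1.710] = [-22.560, -18.830]. RSS = √0.507837 = 0.713.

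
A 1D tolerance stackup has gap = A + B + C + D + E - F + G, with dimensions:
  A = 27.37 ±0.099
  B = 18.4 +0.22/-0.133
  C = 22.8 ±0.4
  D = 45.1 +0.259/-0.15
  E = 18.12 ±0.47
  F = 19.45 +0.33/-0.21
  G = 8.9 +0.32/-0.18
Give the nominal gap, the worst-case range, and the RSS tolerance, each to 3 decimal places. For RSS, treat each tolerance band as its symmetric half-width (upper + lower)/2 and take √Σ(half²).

nominal=121.240 wc=[119.478,123.218] rss=0.774

Stack each dimension's contribution:
  +A: nom +27.370 → Σnom=27.370; wc +0.099/-0.099 → slack +0.099/-0.099; half-tol=0.099, Σhalf²=0.009801
  +B: nom +18.400 → Σnom=45.770; wc +0.220/-0.133 → slack +0.319/-0.232; half-tol=0.176, Σhalf²=0.040953
  +C: nom +22.800 → Σnom=68.570; wc +0.400/-0.400 → slack +0.719/-0.632; half-tol=0.400, Σhalf²=0.200953
  +D: nom +45.100 → Σnom=113.670; wc +0.259/-0.150 → slack +0.978/-0.782; half-tol=0.205, Σhalf²=0.242774
  +E: nom +18.120 → Σnom=131.790; wc +0.470/-0.470 → slack +1.448/-1.252; half-tol=0.470, Σhalf²=0.463674
  -F: nom -19.450 → Σnom=112.340; wc +0.210/-0.330 → slack +1.658/-1.582; half-tol=0.270, Σhalf²=0.536574
  +G: nom +8.900 → Σnom=121.240; wc +0.320/-0.180 → slack +1.978/-1.762; half-tol=0.250, Σhalf²=0.599074
Nominal = 121.240. Worst-case = [121.240 - 1.762, 121.240 + 1.978] = [119.478, 123.218]. RSS = √0.599074 = 0.774.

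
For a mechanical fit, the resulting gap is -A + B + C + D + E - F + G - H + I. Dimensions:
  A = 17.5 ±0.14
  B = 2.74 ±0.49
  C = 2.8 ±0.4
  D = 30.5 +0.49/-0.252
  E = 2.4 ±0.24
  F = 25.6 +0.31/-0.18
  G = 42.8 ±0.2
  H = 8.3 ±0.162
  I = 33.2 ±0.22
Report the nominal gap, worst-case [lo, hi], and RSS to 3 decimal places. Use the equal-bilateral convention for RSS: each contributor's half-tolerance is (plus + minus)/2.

Stack each dimension's contribution:
  -A: nom -17.500 → Σnom=-17.500; wc +0.140/-0.140 → slack +0.140/-0.140; half-tol=0.140, Σhalf²=0.019600
  +B: nom +2.740 → Σnom=-14.760; wc +0.490/-0.490 → slack +0.630/-0.630; half-tol=0.490, Σhalf²=0.259700
  +C: nom +2.800 → Σnom=-11.960; wc +0.400/-0.400 → slack +1.030/-1.030; half-tol=0.400, Σhalf²=0.419700
  +D: nom +30.500 → Σnom=18.540; wc +0.490/-0.252 → slack +1.520/-1.282; half-tol=0.371, Σhalf²=0.557341
  +E: nom +2.400 → Σnom=20.940; wc +0.240/-0.240 → slack +1.760/-1.522; half-tol=0.240, Σhalf²=0.614941
  -F: nom -25.600 → Σnom=-4.660; wc +0.180/-0.310 → slack +1.940/-1.832; half-tol=0.245, Σhalf²=0.674966
  +G: nom +42.800 → Σnom=38.140; wc +0.200/-0.200 → slack +2.140/-2.032; half-tol=0.200, Σhalf²=0.714966
  -H: nom -8.300 → Σnom=29.840; wc +0.162/-0.162 → slack +2.302/-2.194; half-tol=0.162, Σhalf²=0.741210
  +I: nom +33.200 → Σnom=63.040; wc +0.220/-0.220 → slack +2.522/-2.414; half-tol=0.220, Σhalf²=0.789610
Nominal = 63.040. Worst-case = [63.040 - 2.414, 63.040 + 2.522] = [60.626, 65.562]. RSS = √0.789610 = 0.889.

nominal=63.040 wc=[60.626,65.562] rss=0.889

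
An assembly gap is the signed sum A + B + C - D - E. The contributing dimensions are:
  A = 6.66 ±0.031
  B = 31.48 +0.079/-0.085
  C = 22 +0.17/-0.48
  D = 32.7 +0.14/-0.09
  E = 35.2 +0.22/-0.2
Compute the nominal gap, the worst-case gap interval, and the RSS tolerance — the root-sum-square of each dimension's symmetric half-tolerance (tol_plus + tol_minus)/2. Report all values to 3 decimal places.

Stack each dimension's contribution:
  +A: nom +6.660 → Σnom=6.660; wc +0.031/-0.031 → slack +0.031/-0.031; half-tol=0.031, Σhalf²=0.000961
  +B: nom +31.480 → Σnom=38.140; wc +0.079/-0.085 → slack +0.110/-0.116; half-tol=0.082, Σhalf²=0.007685
  +C: nom +22.000 → Σnom=60.140; wc +0.170/-0.480 → slack +0.280/-0.596; half-tol=0.325, Σhalf²=0.113310
  -D: nom -32.700 → Σnom=27.440; wc +0.090/-0.140 → slack +0.370/-0.736; half-tol=0.115, Σhalf²=0.126535
  -E: nom -35.200 → Σnom=-7.760; wc +0.200/-0.220 → slack +0.570/-0.956; half-tol=0.210, Σhalf²=0.170635
Nominal = -7.760. Worst-case = [-7.760 - 0.956, -7.760 + 0.570] = [-8.716, -7.190]. RSS = √0.170635 = 0.413.

nominal=-7.760 wc=[-8.716,-7.190] rss=0.413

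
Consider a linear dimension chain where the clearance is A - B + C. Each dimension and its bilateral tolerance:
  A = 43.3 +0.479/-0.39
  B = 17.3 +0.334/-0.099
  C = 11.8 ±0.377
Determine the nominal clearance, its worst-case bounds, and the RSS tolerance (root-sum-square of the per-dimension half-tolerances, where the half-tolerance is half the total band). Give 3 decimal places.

Stack each dimension's contribution:
  +A: nom +43.300 → Σnom=43.300; wc +0.479/-0.390 → slack +0.479/-0.390; half-tol=0.434, Σhalf²=0.188790
  -B: nom -17.300 → Σnom=26.000; wc +0.099/-0.334 → slack +0.578/-0.724; half-tol=0.217, Σhalf²=0.235662
  +C: nom +11.800 → Σnom=37.800; wc +0.377/-0.377 → slack +0.955/-1.101; half-tol=0.377, Σhalf²=0.377792
Nominal = 37.800. Worst-case = [37.800 - 1.101, 37.800 + 0.955] = [36.699, 38.755]. RSS = √0.377792 = 0.615.

nominal=37.800 wc=[36.699,38.755] rss=0.615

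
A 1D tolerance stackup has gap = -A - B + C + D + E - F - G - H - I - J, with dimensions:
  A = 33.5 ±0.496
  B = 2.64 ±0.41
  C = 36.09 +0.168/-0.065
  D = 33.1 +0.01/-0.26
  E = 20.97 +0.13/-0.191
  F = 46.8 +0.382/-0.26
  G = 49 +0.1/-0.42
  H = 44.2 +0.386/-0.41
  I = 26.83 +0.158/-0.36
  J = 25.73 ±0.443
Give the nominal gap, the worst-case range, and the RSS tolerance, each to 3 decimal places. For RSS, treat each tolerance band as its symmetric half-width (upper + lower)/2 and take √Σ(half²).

nominal=-138.540 wc=[-141.431,-135.433] rss=1.032

Stack each dimension's contribution:
  -A: nom -33.500 → Σnom=-33.500; wc +0.496/-0.496 → slack +0.496/-0.496; half-tol=0.496, Σhalf²=0.246016
  -B: nom -2.640 → Σnom=-36.140; wc +0.410/-0.410 → slack +0.906/-0.906; half-tol=0.410, Σhalf²=0.414116
  +C: nom +36.090 → Σnom=-0.050; wc +0.168/-0.065 → slack +1.074/-0.971; half-tol=0.117, Σhalf²=0.427688
  +D: nom +33.100 → Σnom=33.050; wc +0.010/-0.260 → slack +1.084/-1.231; half-tol=0.135, Σhalf²=0.445913
  +E: nom +20.970 → Σnom=54.020; wc +0.130/-0.191 → slack +1.214/-1.422; half-tol=0.161, Σhalf²=0.471673
  -F: nom -46.800 → Σnom=7.220; wc +0.260/-0.382 → slack +1.474/-1.804; half-tol=0.321, Σhalf²=0.574714
  -G: nom -49.000 → Σnom=-41.780; wc +0.420/-0.100 → slack +1.894/-1.904; half-tol=0.260, Σhalf²=0.642314
  -H: nom -44.200 → Σnom=-85.980; wc +0.410/-0.386 → slack +2.304/-2.290; half-tol=0.398, Σhalf²=0.800718
  -I: nom -26.830 → Σnom=-112.810; wc +0.360/-0.158 → slack +2.664/-2.448; half-tol=0.259, Σhalf²=0.867799
  -J: nom -25.730 → Σnom=-138.540; wc +0.443/-0.443 → slack +3.107/-2.891; half-tol=0.443, Σhalf²=1.064048
Nominal = -138.540. Worst-case = [-138.540 - 2.891, -138.540 + 3.107] = [-141.431, -135.433]. RSS = √1.064048 = 1.032.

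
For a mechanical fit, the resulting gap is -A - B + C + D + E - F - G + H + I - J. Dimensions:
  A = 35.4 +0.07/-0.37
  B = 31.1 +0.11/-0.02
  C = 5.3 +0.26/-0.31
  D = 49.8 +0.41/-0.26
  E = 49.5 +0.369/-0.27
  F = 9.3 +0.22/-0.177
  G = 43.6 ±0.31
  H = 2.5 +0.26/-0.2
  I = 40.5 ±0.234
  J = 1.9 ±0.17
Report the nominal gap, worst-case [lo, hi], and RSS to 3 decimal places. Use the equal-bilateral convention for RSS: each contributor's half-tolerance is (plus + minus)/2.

Stack each dimension's contribution:
  -A: nom -35.400 → Σnom=-35.400; wc +0.370/-0.070 → slack +0.370/-0.070; half-tol=0.220, Σhalf²=0.048400
  -B: nom -31.100 → Σnom=-66.500; wc +0.020/-0.110 → slack +0.390/-0.180; half-tol=0.065, Σhalf²=0.052625
  +C: nom +5.300 → Σnom=-61.200; wc +0.260/-0.310 → slack +0.650/-0.490; half-tol=0.285, Σhalf²=0.133850
  +D: nom +49.800 → Σnom=-11.400; wc +0.410/-0.260 → slack +1.060/-0.750; half-tol=0.335, Σhalf²=0.246075
  +E: nom +49.500 → Σnom=38.100; wc +0.369/-0.270 → slack +1.429/-1.020; half-tol=0.320, Σhalf²=0.348155
  -F: nom -9.300 → Σnom=28.800; wc +0.177/-0.220 → slack +1.606/-1.240; half-tol=0.199, Σhalf²=0.387557
  -G: nom -43.600 → Σnom=-14.800; wc +0.310/-0.310 → slack +1.916/-1.550; half-tol=0.310, Σhalf²=0.483658
  +H: nom +2.500 → Σnom=-12.300; wc +0.260/-0.200 → slack +2.176/-1.750; half-tol=0.230, Σhalf²=0.536558
  +I: nom +40.500 → Σnom=28.200; wc +0.234/-0.234 → slack +2.410/-1.984; half-tol=0.234, Σhalf²=0.591314
  -J: nom -1.900 → Σnom=26.300; wc +0.170/-0.170 → slack +2.580/-2.154; half-tol=0.170, Σhalf²=0.620214
Nominal = 26.300. Worst-case = [26.300 - 2.154, 26.300 + 2.580] = [24.146, 28.880]. RSS = √0.620214 = 0.788.

nominal=26.300 wc=[24.146,28.880] rss=0.788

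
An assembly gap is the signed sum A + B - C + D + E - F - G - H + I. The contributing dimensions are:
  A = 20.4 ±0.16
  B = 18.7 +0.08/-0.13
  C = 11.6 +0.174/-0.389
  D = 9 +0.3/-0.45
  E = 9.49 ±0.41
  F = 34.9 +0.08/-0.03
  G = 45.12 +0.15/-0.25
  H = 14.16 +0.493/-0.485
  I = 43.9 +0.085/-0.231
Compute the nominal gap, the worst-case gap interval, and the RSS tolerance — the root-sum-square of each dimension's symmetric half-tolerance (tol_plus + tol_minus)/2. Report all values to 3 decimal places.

Stack each dimension's contribution:
  +A: nom +20.400 → Σnom=20.400; wc +0.160/-0.160 → slack +0.160/-0.160; half-tol=0.160, Σhalf²=0.025600
  +B: nom +18.700 → Σnom=39.100; wc +0.080/-0.130 → slack +0.240/-0.290; half-tol=0.105, Σhalf²=0.036625
  -C: nom -11.600 → Σnom=27.500; wc +0.389/-0.174 → slack +0.629/-0.464; half-tol=0.281, Σhalf²=0.115867
  +D: nom +9.000 → Σnom=36.500; wc +0.300/-0.450 → slack +0.929/-0.914; half-tol=0.375, Σhalf²=0.256492
  +E: nom +9.490 → Σnom=45.990; wc +0.410/-0.410 → slack +1.339/-1.324; half-tol=0.410, Σhalf²=0.424592
  -F: nom -34.900 → Σnom=11.090; wc +0.030/-0.080 → slack +1.369/-1.404; half-tol=0.055, Σhalf²=0.427617
  -G: nom -45.120 → Σnom=-34.030; wc +0.250/-0.150 → slack +1.619/-1.554; half-tol=0.200, Σhalf²=0.467617
  -H: nom -14.160 → Σnom=-48.190; wc +0.485/-0.493 → slack +2.104/-2.047; half-tol=0.489, Σhalf²=0.706738
  +I: nom +43.900 → Σnom=-4.290; wc +0.085/-0.231 → slack +2.189/-2.278; half-tol=0.158, Σhalf²=0.731702
Nominal = -4.290. Worst-case = [-4.290 - 2.278, -4.290 + 2.189] = [-6.568, -2.101]. RSS = √0.731702 = 0.855.

nominal=-4.290 wc=[-6.568,-2.101] rss=0.855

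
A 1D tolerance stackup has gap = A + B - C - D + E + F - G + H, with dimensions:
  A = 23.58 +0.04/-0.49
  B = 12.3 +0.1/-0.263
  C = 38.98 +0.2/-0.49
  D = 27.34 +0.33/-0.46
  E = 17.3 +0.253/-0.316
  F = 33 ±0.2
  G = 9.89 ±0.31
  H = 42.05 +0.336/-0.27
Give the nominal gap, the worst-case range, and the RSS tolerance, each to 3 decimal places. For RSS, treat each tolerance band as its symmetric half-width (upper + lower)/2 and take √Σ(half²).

Stack each dimension's contribution:
  +A: nom +23.580 → Σnom=23.580; wc +0.040/-0.490 → slack +0.040/-0.490; half-tol=0.265, Σhalf²=0.070225
  +B: nom +12.300 → Σnom=35.880; wc +0.100/-0.263 → slack +0.140/-0.753; half-tol=0.181, Σhalf²=0.103167
  -C: nom -38.980 → Σnom=-3.100; wc +0.490/-0.200 → slack +0.630/-0.953; half-tol=0.345, Σhalf²=0.222192
  -D: nom -27.340 → Σnom=-30.440; wc +0.460/-0.330 → slack +1.090/-1.283; half-tol=0.395, Σhalf²=0.378217
  +E: nom +17.300 → Σnom=-13.140; wc +0.253/-0.316 → slack +1.343/-1.599; half-tol=0.284, Σhalf²=0.459157
  +F: nom +33.000 → Σnom=19.860; wc +0.200/-0.200 → slack +1.543/-1.799; half-tol=0.200, Σhalf²=0.499158
  -G: nom -9.890 → Σnom=9.970; wc +0.310/-0.310 → slack +1.853/-2.109; half-tol=0.310, Σhalf²=0.595257
  +H: nom +42.050 → Σnom=52.020; wc +0.336/-0.270 → slack +2.189/-2.379; half-tol=0.303, Σhalf²=0.687067
Nominal = 52.020. Worst-case = [52.020 - 2.379, 52.020 + 2.189] = [49.641, 54.209]. RSS = √0.687067 = 0.829.

nominal=52.020 wc=[49.641,54.209] rss=0.829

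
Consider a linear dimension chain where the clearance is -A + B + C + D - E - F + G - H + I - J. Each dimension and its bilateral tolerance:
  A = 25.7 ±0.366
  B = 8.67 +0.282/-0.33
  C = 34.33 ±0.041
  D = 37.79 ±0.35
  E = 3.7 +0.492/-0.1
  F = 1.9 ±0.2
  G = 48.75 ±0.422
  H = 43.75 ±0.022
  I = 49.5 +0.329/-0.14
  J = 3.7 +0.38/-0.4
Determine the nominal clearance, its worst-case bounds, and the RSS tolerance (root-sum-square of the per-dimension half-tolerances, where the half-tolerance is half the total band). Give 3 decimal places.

nominal=100.290 wc=[97.547,102.802] rss=0.930

Stack each dimension's contribution:
  -A: nom -25.700 → Σnom=-25.700; wc +0.366/-0.366 → slack +0.366/-0.366; half-tol=0.366, Σhalf²=0.133956
  +B: nom +8.670 → Σnom=-17.030; wc +0.282/-0.330 → slack +0.648/-0.696; half-tol=0.306, Σhalf²=0.227592
  +C: nom +34.330 → Σnom=17.300; wc +0.041/-0.041 → slack +0.689/-0.737; half-tol=0.041, Σhalf²=0.229273
  +D: nom +37.790 → Σnom=55.090; wc +0.350/-0.350 → slack +1.039/-1.087; half-tol=0.350, Σhalf²=0.351773
  -E: nom -3.700 → Σnom=51.390; wc +0.100/-0.492 → slack +1.139/-1.579; half-tol=0.296, Σhalf²=0.439389
  -F: nom -1.900 → Σnom=49.490; wc +0.200/-0.200 → slack +1.339/-1.779; half-tol=0.200, Σhalf²=0.479389
  +G: nom +48.750 → Σnom=98.240; wc +0.422/-0.422 → slack +1.761/-2.201; half-tol=0.422, Σhalf²=0.657473
  -H: nom -43.750 → Σnom=54.490; wc +0.022/-0.022 → slack +1.783/-2.223; half-tol=0.022, Σhalf²=0.657957
  +I: nom +49.500 → Σnom=103.990; wc +0.329/-0.140 → slack +2.112/-2.363; half-tol=0.235, Σhalf²=0.712947
  -J: nom -3.700 → Σnom=100.290; wc +0.400/-0.380 → slack +2.512/-2.743; half-tol=0.390, Σhalf²=0.865047
Nominal = 100.290. Worst-case = [100.290 - 2.743, 100.290 + 2.512] = [97.547, 102.802]. RSS = √0.865047 = 0.930.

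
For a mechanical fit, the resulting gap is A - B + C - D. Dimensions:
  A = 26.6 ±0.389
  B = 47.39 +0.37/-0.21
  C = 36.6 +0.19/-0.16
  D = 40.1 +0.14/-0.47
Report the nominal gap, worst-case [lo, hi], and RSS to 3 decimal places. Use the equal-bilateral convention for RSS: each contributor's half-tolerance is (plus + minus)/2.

Stack each dimension's contribution:
  +A: nom +26.600 → Σnom=26.600; wc +0.389/-0.389 → slack +0.389/-0.389; half-tol=0.389, Σhalf²=0.151321
  -B: nom -47.390 → Σnom=-20.790; wc +0.210/-0.370 → slack +0.599/-0.759; half-tol=0.290, Σhalf²=0.235421
  +C: nom +36.600 → Σnom=15.810; wc +0.190/-0.160 → slack +0.789/-0.919; half-tol=0.175, Σhalf²=0.266046
  -D: nom -40.100 → Σnom=-24.290; wc +0.470/-0.140 → slack +1.259/-1.059; half-tol=0.305, Σhalf²=0.359071
Nominal = -24.290. Worst-case = [-24.290 - 1.059, -24.290 + 1.259] = [-25.349, -23.031]. RSS = √0.359071 = 0.599.

nominal=-24.290 wc=[-25.349,-23.031] rss=0.599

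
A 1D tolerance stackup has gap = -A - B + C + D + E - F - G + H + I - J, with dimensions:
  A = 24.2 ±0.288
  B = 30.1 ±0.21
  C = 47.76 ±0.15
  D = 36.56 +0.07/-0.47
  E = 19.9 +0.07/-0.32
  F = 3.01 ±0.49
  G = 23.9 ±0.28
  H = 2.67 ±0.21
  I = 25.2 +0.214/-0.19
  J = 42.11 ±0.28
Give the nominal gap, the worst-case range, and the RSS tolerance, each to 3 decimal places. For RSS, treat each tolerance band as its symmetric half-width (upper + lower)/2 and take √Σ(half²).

Stack each dimension's contribution:
  -A: nom -24.200 → Σnom=-24.200; wc +0.288/-0.288 → slack +0.288/-0.288; half-tol=0.288, Σhalf²=0.082944
  -B: nom -30.100 → Σnom=-54.300; wc +0.210/-0.210 → slack +0.498/-0.498; half-tol=0.210, Σhalf²=0.127044
  +C: nom +47.760 → Σnom=-6.540; wc +0.150/-0.150 → slack +0.648/-0.648; half-tol=0.150, Σhalf²=0.149544
  +D: nom +36.560 → Σnom=30.020; wc +0.070/-0.470 → slack +0.718/-1.118; half-tol=0.270, Σhalf²=0.222444
  +E: nom +19.900 → Σnom=49.920; wc +0.070/-0.320 → slack +0.788/-1.438; half-tol=0.195, Σhalf²=0.260469
  -F: nom -3.010 → Σnom=46.910; wc +0.490/-0.490 → slack +1.278/-1.928; half-tol=0.490, Σhalf²=0.500569
  -G: nom -23.900 → Σnom=23.010; wc +0.280/-0.280 → slack +1.558/-2.208; half-tol=0.280, Σhalf²=0.578969
  +H: nom +2.670 → Σnom=25.680; wc +0.210/-0.210 → slack +1.768/-2.418; half-tol=0.210, Σhalf²=0.623069
  +I: nom +25.200 → Σnom=50.880; wc +0.214/-0.190 → slack +1.982/-2.608; half-tol=0.202, Σhalf²=0.663873
  -J: nom -42.110 → Σnom=8.770; wc +0.280/-0.280 → slack +2.262/-2.888; half-tol=0.280, Σhalf²=0.742273
Nominal = 8.770. Worst-case = [8.770 - 2.888, 8.770 + 2.262] = [5.882, 11.032]. RSS = √0.742273 = 0.862.

nominal=8.770 wc=[5.882,11.032] rss=0.862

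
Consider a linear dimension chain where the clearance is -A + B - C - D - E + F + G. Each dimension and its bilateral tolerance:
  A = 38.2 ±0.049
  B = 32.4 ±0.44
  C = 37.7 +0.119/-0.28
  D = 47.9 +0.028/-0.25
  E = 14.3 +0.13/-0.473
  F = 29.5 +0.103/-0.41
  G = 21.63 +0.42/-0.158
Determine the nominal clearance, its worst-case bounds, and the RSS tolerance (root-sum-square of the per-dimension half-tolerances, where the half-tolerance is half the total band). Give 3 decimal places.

nominal=-54.570 wc=[-55.904,-52.555] rss=0.704

Stack each dimension's contribution:
  -A: nom -38.200 → Σnom=-38.200; wc +0.049/-0.049 → slack +0.049/-0.049; half-tol=0.049, Σhalf²=0.002401
  +B: nom +32.400 → Σnom=-5.800; wc +0.440/-0.440 → slack +0.489/-0.489; half-tol=0.440, Σhalf²=0.196001
  -C: nom -37.700 → Σnom=-43.500; wc +0.280/-0.119 → slack +0.769/-0.608; half-tol=0.200, Σhalf²=0.235801
  -D: nom -47.900 → Σnom=-91.400; wc +0.250/-0.028 → slack +1.019/-0.636; half-tol=0.139, Σhalf²=0.255122
  -E: nom -14.300 → Σnom=-105.700; wc +0.473/-0.130 → slack +1.492/-0.766; half-tol=0.301, Σhalf²=0.346024
  +F: nom +29.500 → Σnom=-76.200; wc +0.103/-0.410 → slack +1.595/-1.176; half-tol=0.257, Σhalf²=0.411817
  +G: nom +21.630 → Σnom=-54.570; wc +0.420/-0.158 → slack +2.015/-1.334; half-tol=0.289, Σhalf²=0.495338
Nominal = -54.570. Worst-case = [-54.570 - 1.334, -54.570 + 2.015] = [-55.904, -52.555]. RSS = √0.495338 = 0.704.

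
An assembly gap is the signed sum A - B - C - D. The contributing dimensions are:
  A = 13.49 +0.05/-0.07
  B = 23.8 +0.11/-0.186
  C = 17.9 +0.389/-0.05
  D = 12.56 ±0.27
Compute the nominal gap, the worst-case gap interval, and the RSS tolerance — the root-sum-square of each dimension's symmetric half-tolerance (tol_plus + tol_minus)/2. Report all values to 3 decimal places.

Stack each dimension's contribution:
  +A: nom +13.490 → Σnom=13.490; wc +0.050/-0.070 → slack +0.050/-0.070; half-tol=0.060, Σhalf²=0.003600
  -B: nom -23.800 → Σnom=-10.310; wc +0.186/-0.110 → slack +0.236/-0.180; half-tol=0.148, Σhalf²=0.025504
  -C: nom -17.900 → Σnom=-28.210; wc +0.050/-0.389 → slack +0.286/-0.569; half-tol=0.220, Σhalf²=0.073684
  -D: nom -12.560 → Σnom=-40.770; wc +0.270/-0.270 → slack +0.556/-0.839; half-tol=0.270, Σhalf²=0.146584
Nominal = -40.770. Worst-case = [-40.770 - 0.839, -40.770 + 0.556] = [-41.609, -40.214]. RSS = √0.146584 = 0.383.

nominal=-40.770 wc=[-41.609,-40.214] rss=0.383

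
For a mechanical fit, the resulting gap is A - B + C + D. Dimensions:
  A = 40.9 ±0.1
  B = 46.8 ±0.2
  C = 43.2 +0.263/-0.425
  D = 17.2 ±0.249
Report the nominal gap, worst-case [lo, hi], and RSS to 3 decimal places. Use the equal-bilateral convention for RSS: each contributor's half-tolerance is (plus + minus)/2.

nominal=54.500 wc=[53.526,55.312] rss=0.480

Stack each dimension's contribution:
  +A: nom +40.900 → Σnom=40.900; wc +0.100/-0.100 → slack +0.100/-0.100; half-tol=0.100, Σhalf²=0.010000
  -B: nom -46.800 → Σnom=-5.900; wc +0.200/-0.200 → slack +0.300/-0.300; half-tol=0.200, Σhalf²=0.050000
  +C: nom +43.200 → Σnom=37.300; wc +0.263/-0.425 → slack +0.563/-0.725; half-tol=0.344, Σhalf²=0.168336
  +D: nom +17.200 → Σnom=54.500; wc +0.249/-0.249 → slack +0.812/-0.974; half-tol=0.249, Σhalf²=0.230337
Nominal = 54.500. Worst-case = [54.500 - 0.974, 54.500 + 0.812] = [53.526, 55.312]. RSS = √0.230337 = 0.480.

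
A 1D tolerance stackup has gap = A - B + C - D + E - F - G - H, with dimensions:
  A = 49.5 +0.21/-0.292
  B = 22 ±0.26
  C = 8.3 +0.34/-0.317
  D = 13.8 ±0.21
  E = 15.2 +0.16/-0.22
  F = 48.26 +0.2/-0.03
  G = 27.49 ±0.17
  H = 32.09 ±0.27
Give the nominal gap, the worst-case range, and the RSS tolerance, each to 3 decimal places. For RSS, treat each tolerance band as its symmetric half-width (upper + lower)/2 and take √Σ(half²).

Stack each dimension's contribution:
  +A: nom +49.500 → Σnom=49.500; wc +0.210/-0.292 → slack +0.210/-0.292; half-tol=0.251, Σhalf²=0.063001
  -B: nom -22.000 → Σnom=27.500; wc +0.260/-0.260 → slack +0.470/-0.552; half-tol=0.260, Σhalf²=0.130601
  +C: nom +8.300 → Σnom=35.800; wc +0.340/-0.317 → slack +0.810/-0.869; half-tol=0.329, Σhalf²=0.238513
  -D: nom -13.800 → Σnom=22.000; wc +0.210/-0.210 → slack +1.020/-1.079; half-tol=0.210, Σhalf²=0.282613
  +E: nom +15.200 → Σnom=37.200; wc +0.160/-0.220 → slack +1.180/-1.299; half-tol=0.190, Σhalf²=0.318713
  -F: nom -48.260 → Σnom=-11.060; wc +0.030/-0.200 → slack +1.210/-1.499; half-tol=0.115, Σhalf²=0.331938
  -G: nom -27.490 → Σnom=-38.550; wc +0.170/-0.170 → slack +1.380/-1.669; half-tol=0.170, Σhalf²=0.360838
  -H: nom -32.090 → Σnom=-70.640; wc +0.270/-0.270 → slack +1.650/-1.939; half-tol=0.270, Σhalf²=0.433738
Nominal = -70.640. Worst-case = [-70.640 - 1.939, -70.640 + 1.650] = [-72.579, -68.990]. RSS = √0.433738 = 0.659.

nominal=-70.640 wc=[-72.579,-68.990] rss=0.659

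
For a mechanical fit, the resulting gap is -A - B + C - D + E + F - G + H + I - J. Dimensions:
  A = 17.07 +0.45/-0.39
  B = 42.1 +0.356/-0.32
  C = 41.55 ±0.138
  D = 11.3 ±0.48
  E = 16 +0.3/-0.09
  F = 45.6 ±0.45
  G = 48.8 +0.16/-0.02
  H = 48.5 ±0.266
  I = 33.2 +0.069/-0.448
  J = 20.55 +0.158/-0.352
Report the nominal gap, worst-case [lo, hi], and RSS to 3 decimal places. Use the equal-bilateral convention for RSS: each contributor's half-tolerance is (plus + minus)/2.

nominal=45.030 wc=[42.034,47.815] rss=0.996

Stack each dimension's contribution:
  -A: nom -17.070 → Σnom=-17.070; wc +0.390/-0.450 → slack +0.390/-0.450; half-tol=0.420, Σhalf²=0.176400
  -B: nom -42.100 → Σnom=-59.170; wc +0.320/-0.356 → slack +0.710/-0.806; half-tol=0.338, Σhalf²=0.290644
  +C: nom +41.550 → Σnom=-17.620; wc +0.138/-0.138 → slack +0.848/-0.944; half-tol=0.138, Σhalf²=0.309688
  -D: nom -11.300 → Σnom=-28.920; wc +0.480/-0.480 → slack +1.328/-1.424; half-tol=0.480, Σhalf²=0.540088
  +E: nom +16.000 → Σnom=-12.920; wc +0.300/-0.090 → slack +1.628/-1.514; half-tol=0.195, Σhalf²=0.578113
  +F: nom +45.600 → Σnom=32.680; wc +0.450/-0.450 → slack +2.078/-1.964; half-tol=0.450, Σhalf²=0.780613
  -G: nom -48.800 → Σnom=-16.120; wc +0.020/-0.160 → slack +2.098/-2.124; half-tol=0.090, Σhalf²=0.788713
  +H: nom +48.500 → Σnom=32.380; wc +0.266/-0.266 → slack +2.364/-2.390; half-tol=0.266, Σhalf²=0.859469
  +I: nom +33.200 → Σnom=65.580; wc +0.069/-0.448 → slack +2.433/-2.838; half-tol=0.259, Σhalf²=0.926291
  -J: nom -20.550 → Σnom=45.030; wc +0.352/-0.158 → slack +2.785/-2.996; half-tol=0.255, Σhalf²=0.991316
Nominal = 45.030. Worst-case = [45.030 - 2.996, 45.030 + 2.785] = [42.034, 47.815]. RSS = √0.991316 = 0.996.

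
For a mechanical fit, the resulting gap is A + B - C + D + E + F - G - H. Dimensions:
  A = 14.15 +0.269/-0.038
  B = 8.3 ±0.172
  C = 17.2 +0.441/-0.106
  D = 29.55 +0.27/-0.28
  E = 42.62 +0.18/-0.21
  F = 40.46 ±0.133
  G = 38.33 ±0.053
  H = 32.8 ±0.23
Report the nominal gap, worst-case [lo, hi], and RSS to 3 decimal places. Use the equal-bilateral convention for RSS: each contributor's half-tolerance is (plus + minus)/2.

nominal=46.750 wc=[45.193,48.163] rss=0.561

Stack each dimension's contribution:
  +A: nom +14.150 → Σnom=14.150; wc +0.269/-0.038 → slack +0.269/-0.038; half-tol=0.153, Σhalf²=0.023562
  +B: nom +8.300 → Σnom=22.450; wc +0.172/-0.172 → slack +0.441/-0.210; half-tol=0.172, Σhalf²=0.053146
  -C: nom -17.200 → Σnom=5.250; wc +0.106/-0.441 → slack +0.547/-0.651; half-tol=0.274, Σhalf²=0.127949
  +D: nom +29.550 → Σnom=34.800; wc +0.270/-0.280 → slack +0.817/-0.931; half-tol=0.275, Σhalf²=0.203574
  +E: nom +42.620 → Σnom=77.420; wc +0.180/-0.210 → slack +0.997/-1.141; half-tol=0.195, Σhalf²=0.241599
  +F: nom +40.460 → Σnom=117.880; wc +0.133/-0.133 → slack +1.130/-1.274; half-tol=0.133, Σhalf²=0.259288
  -G: nom -38.330 → Σnom=79.550; wc +0.053/-0.053 → slack +1.183/-1.327; half-tol=0.053, Σhalf²=0.262097
  -H: nom -32.800 → Σnom=46.750; wc +0.230/-0.230 → slack +1.413/-1.557; half-tol=0.230, Σhalf²=0.314997
Nominal = 46.750. Worst-case = [46.750 - 1.557, 46.750 + 1.413] = [45.193, 48.163]. RSS = √0.314997 = 0.561.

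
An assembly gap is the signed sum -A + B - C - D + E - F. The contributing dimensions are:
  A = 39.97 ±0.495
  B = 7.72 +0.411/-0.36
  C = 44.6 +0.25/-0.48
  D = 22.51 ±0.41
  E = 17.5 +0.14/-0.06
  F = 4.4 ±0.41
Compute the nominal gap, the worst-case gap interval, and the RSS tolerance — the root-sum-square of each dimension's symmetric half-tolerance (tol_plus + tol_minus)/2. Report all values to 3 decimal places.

nominal=-86.260 wc=[-88.245,-83.914] rss=0.934

Stack each dimension's contribution:
  -A: nom -39.970 → Σnom=-39.970; wc +0.495/-0.495 → slack +0.495/-0.495; half-tol=0.495, Σhalf²=0.245025
  +B: nom +7.720 → Σnom=-32.250; wc +0.411/-0.360 → slack +0.906/-0.855; half-tol=0.385, Σhalf²=0.393635
  -C: nom -44.600 → Σnom=-76.850; wc +0.480/-0.250 → slack +1.386/-1.105; half-tol=0.365, Σhalf²=0.526860
  -D: nom -22.510 → Σnom=-99.360; wc +0.410/-0.410 → slack +1.796/-1.515; half-tol=0.410, Σhalf²=0.694960
  +E: nom +17.500 → Σnom=-81.860; wc +0.140/-0.060 → slack +1.936/-1.575; half-tol=0.100, Σhalf²=0.704960
  -F: nom -4.400 → Σnom=-86.260; wc +0.410/-0.410 → slack +2.346/-1.985; half-tol=0.410, Σhalf²=0.873060
Nominal = -86.260. Worst-case = [-86.260 - 1.985, -86.260 + 2.346] = [-88.245, -83.914]. RSS = √0.873060 = 0.934.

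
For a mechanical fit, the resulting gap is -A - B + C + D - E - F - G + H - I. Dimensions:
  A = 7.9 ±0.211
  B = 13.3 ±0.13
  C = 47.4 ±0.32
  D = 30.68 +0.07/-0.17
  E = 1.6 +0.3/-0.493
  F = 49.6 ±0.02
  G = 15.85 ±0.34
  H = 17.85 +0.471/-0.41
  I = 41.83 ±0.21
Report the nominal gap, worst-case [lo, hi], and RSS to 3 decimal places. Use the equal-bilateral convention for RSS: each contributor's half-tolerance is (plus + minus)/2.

Stack each dimension's contribution:
  -A: nom -7.900 → Σnom=-7.900; wc +0.211/-0.211 → slack +0.211/-0.211; half-tol=0.211, Σhalf²=0.044521
  -B: nom -13.300 → Σnom=-21.200; wc +0.130/-0.130 → slack +0.341/-0.341; half-tol=0.130, Σhalf²=0.061421
  +C: nom +47.400 → Σnom=26.200; wc +0.320/-0.320 → slack +0.661/-0.661; half-tol=0.320, Σhalf²=0.163821
  +D: nom +30.680 → Σnom=56.880; wc +0.070/-0.170 → slack +0.731/-0.831; half-tol=0.120, Σhalf²=0.178221
  -E: nom -1.600 → Σnom=55.280; wc +0.493/-0.300 → slack +1.224/-1.131; half-tol=0.396, Σhalf²=0.335433
  -F: nom -49.600 → Σnom=5.680; wc +0.020/-0.020 → slack +1.244/-1.151; half-tol=0.020, Σhalf²=0.335833
  -G: nom -15.850 → Σnom=-10.170; wc +0.340/-0.340 → slack +1.584/-1.491; half-tol=0.340, Σhalf²=0.451433
  +H: nom +17.850 → Σnom=7.680; wc +0.471/-0.410 → slack +2.055/-1.901; half-tol=0.441, Σhalf²=0.645474
  -I: nom -41.830 → Σnom=-34.150; wc +0.210/-0.210 → slack +2.265/-2.111; half-tol=0.210, Σhalf²=0.689574
Nominal = -34.150. Worst-case = [-34.150 - 2.111, -34.150 + 2.265] = [-36.261, -31.885]. RSS = √0.689574 = 0.830.

nominal=-34.150 wc=[-36.261,-31.885] rss=0.830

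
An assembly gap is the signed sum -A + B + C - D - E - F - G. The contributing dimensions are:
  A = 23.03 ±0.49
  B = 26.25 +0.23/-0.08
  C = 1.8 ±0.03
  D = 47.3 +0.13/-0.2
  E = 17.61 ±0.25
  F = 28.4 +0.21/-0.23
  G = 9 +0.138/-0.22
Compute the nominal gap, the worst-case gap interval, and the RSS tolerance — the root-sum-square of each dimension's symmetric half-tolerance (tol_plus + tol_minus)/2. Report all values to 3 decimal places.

Stack each dimension's contribution:
  -A: nom -23.030 → Σnom=-23.030; wc +0.490/-0.490 → slack +0.490/-0.490; half-tol=0.490, Σhalf²=0.240100
  +B: nom +26.250 → Σnom=3.220; wc +0.230/-0.080 → slack +0.720/-0.570; half-tol=0.155, Σhalf²=0.264125
  +C: nom +1.800 → Σnom=5.020; wc +0.030/-0.030 → slack +0.750/-0.600; half-tol=0.030, Σhalf²=0.265025
  -D: nom -47.300 → Σnom=-42.280; wc +0.200/-0.130 → slack +0.950/-0.730; half-tol=0.165, Σhalf²=0.292250
  -E: nom -17.610 → Σnom=-59.890; wc +0.250/-0.250 → slack +1.200/-0.980; half-tol=0.250, Σhalf²=0.354750
  -F: nom -28.400 → Σnom=-88.290; wc +0.230/-0.210 → slack +1.430/-1.190; half-tol=0.220, Σhalf²=0.403150
  -G: nom -9.000 → Σnom=-97.290; wc +0.220/-0.138 → slack +1.650/-1.328; half-tol=0.179, Σhalf²=0.435191
Nominal = -97.290. Worst-case = [-97.290 - 1.328, -97.290 + 1.650] = [-98.618, -95.640]. RSS = √0.435191 = 0.660.

nominal=-97.290 wc=[-98.618,-95.640] rss=0.660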